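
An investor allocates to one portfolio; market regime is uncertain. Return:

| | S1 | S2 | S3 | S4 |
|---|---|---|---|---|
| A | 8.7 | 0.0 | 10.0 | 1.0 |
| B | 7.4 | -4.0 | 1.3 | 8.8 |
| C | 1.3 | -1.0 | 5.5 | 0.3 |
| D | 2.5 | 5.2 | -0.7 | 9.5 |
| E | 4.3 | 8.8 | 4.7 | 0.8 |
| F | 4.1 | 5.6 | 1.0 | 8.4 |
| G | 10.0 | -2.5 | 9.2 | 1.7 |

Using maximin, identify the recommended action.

Row minima: A=0.0, B=-4.0, C=-1.0, D=-0.7, E=0.8, F=1.0, G=-2.5
Best worst-case = 1.0 → F.

F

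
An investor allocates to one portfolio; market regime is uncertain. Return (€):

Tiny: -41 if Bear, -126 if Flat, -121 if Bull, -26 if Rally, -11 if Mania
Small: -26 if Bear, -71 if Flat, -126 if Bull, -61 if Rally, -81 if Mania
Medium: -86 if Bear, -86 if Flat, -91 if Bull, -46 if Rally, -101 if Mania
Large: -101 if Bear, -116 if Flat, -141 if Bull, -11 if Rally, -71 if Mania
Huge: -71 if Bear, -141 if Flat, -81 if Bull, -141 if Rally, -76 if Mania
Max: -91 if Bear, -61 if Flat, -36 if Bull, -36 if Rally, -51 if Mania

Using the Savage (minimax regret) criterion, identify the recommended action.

Max

Column bests: Bear=-26, Flat=-61, Bull=-36, Rally=-11, Mania=-11.
Tiny regrets: 15, 65, 85, 15, 0 → max 85
Small regrets: 0, 10, 90, 50, 70 → max 90
Medium regrets: 60, 25, 55, 35, 90 → max 90
Large regrets: 75, 55, 105, 0, 60 → max 105
Huge regrets: 45, 80, 45, 130, 65 → max 130
Max regrets: 65, 0, 0, 25, 40 → max 65
Smallest max regret = 65 → Max.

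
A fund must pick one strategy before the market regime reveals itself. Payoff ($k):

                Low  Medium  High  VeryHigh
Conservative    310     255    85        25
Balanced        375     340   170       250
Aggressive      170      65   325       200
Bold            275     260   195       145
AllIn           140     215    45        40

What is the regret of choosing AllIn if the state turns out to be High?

280

Best payoff under High is 325.
Regret = 325 − 45 = 280.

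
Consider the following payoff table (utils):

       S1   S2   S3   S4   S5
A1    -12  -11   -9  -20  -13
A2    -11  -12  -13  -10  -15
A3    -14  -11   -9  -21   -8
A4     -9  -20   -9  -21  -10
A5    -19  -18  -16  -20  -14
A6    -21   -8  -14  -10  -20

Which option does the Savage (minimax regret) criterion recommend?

Column bests: S1=-9, S2=-8, S3=-9, S4=-10, S5=-8.
A1 regrets: 3, 3, 0, 10, 5 → max 10
A2 regrets: 2, 4, 4, 0, 7 → max 7
A3 regrets: 5, 3, 0, 11, 0 → max 11
A4 regrets: 0, 12, 0, 11, 2 → max 12
A5 regrets: 10, 10, 7, 10, 6 → max 10
A6 regrets: 12, 0, 5, 0, 12 → max 12
Smallest max regret = 7 → A2.

A2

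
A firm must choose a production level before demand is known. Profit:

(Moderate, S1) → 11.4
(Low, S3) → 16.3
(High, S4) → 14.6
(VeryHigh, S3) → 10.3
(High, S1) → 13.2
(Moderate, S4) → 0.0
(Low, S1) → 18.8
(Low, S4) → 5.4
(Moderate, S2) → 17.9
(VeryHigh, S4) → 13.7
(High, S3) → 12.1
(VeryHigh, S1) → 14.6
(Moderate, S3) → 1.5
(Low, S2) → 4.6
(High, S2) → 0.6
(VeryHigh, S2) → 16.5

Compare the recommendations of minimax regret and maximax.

minimax regret → VeryHigh; maximax → Low (disagree)

Column bests: S1=18.8, S2=17.9, S3=16.3, S4=14.6.
Low regrets: 0.0, 13.3, 0.0, 9.2 → max 13.3
Moderate regrets: 7.4, 0.0, 14.8, 14.6 → max 14.8
High regrets: 5.6, 17.3, 4.2, 0.0 → max 17.3
VeryHigh regrets: 4.2, 1.4, 6.0, 0.9 → max 6.0
Smallest max regret = 6.0 → VeryHigh.
Row maxima: Low=18.8, Moderate=17.9, High=14.6, VeryHigh=16.5
Best best-case = 18.8 → Low.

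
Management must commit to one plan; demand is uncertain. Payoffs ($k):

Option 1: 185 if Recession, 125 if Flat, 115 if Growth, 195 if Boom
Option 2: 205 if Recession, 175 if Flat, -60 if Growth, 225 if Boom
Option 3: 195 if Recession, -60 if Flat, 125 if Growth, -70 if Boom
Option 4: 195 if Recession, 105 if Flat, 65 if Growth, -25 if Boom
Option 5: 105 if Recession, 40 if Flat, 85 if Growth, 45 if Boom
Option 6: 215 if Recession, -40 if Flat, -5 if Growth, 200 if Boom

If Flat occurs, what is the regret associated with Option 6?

215

Best payoff under Flat is 175.
Regret = 175 − (-40) = 215.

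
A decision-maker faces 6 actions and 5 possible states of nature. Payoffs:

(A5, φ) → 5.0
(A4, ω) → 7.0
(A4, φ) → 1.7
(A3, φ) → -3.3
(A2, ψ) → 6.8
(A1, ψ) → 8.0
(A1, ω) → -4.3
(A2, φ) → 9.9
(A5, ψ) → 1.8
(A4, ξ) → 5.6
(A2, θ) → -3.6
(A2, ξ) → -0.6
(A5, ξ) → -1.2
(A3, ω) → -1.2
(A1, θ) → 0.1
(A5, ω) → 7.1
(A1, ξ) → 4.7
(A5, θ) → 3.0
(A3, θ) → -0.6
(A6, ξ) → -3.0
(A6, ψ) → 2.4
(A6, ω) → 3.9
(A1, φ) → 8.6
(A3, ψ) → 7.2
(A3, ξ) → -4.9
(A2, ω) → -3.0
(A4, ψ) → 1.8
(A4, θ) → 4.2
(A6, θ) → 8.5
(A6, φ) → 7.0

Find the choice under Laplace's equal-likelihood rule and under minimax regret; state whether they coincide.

laplace → A4; minimax regret → A5 (disagree)

Row averages: A1=3.42, A2=1.9, A3=-0.56, A4=4.06, A5=3.14, A6=3.76
Highest average = 4.06 → A4.
Column bests: θ=8.5, φ=9.9, ψ=8.0, ω=7.1, ξ=5.6.
A1 regrets: 8.4, 1.3, 0.0, 11.4, 0.9 → max 11.4
A2 regrets: 12.1, 0.0, 1.2, 10.1, 6.2 → max 12.1
A3 regrets: 9.1, 13.2, 0.8, 8.3, 10.5 → max 13.2
A4 regrets: 4.3, 8.2, 6.2, 0.1, 0.0 → max 8.2
A5 regrets: 5.5, 4.9, 6.2, 0.0, 6.8 → max 6.8
A6 regrets: 0.0, 2.9, 5.6, 3.2, 8.6 → max 8.6
Smallest max regret = 6.8 → A5.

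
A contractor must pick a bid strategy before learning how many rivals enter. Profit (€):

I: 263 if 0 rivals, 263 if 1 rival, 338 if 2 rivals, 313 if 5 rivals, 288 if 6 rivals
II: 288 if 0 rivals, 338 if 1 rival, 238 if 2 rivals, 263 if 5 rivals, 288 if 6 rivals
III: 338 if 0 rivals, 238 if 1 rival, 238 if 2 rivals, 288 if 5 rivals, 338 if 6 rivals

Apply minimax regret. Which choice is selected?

I

Column bests: 0 rivals=338, 1 rival=338, 2 rivals=338, 5 rivals=313, 6 rivals=338.
I regrets: 75, 75, 0, 0, 50 → max 75
II regrets: 50, 0, 100, 50, 50 → max 100
III regrets: 0, 100, 100, 25, 0 → max 100
Smallest max regret = 75 → I.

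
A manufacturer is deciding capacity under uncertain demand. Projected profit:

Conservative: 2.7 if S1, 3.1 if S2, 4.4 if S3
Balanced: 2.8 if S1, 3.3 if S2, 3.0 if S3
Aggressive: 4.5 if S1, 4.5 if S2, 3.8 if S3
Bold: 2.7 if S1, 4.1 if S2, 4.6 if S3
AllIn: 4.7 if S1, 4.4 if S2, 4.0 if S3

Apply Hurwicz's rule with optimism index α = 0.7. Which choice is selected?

Conservative: 0.7·4.4 + 0.3·2.7 = 3.89
Balanced: 0.7·3.3 + 0.3·2.8 = 3.15
Aggressive: 0.7·4.5 + 0.3·3.8 = 4.29
Bold: 0.7·4.6 + 0.3·2.7 = 4.03
AllIn: 0.7·4.7 + 0.3·4.0 = 4.49
Highest Hurwicz score = 4.49 → AllIn.

AllIn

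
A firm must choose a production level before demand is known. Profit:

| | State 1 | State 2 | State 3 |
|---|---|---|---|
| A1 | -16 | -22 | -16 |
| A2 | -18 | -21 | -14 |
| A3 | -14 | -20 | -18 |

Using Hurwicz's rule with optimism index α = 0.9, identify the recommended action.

A3

A1: 0.9·(-16) + 0.1·(-22) = -16.6
A2: 0.9·(-14) + 0.1·(-21) = -14.7
A3: 0.9·(-14) + 0.1·(-20) = -14.6
Highest Hurwicz score = -14.6 → A3.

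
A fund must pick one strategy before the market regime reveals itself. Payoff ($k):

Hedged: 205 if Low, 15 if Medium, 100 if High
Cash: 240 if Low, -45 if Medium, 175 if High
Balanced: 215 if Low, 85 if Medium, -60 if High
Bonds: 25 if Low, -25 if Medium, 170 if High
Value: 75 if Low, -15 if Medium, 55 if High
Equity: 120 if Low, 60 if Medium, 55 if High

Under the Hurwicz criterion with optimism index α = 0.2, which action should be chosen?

Equity

Hedged: 0.2·205 + 0.8·15 = 53
Cash: 0.2·240 + 0.8·(-45) = 12
Balanced: 0.2·215 + 0.8·(-60) = -5
Bonds: 0.2·170 + 0.8·(-25) = 14
Value: 0.2·75 + 0.8·(-15) = 3
Equity: 0.2·120 + 0.8·55 = 68
Highest Hurwicz score = 68 → Equity.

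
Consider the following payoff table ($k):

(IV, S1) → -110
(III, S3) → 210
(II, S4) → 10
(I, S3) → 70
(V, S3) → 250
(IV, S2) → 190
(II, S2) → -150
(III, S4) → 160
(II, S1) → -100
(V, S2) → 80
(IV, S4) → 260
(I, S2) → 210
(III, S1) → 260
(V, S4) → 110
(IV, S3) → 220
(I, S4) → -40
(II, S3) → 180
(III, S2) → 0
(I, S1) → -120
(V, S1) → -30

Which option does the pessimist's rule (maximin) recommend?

Row minima: I=-120, II=-150, III=0, IV=-110, V=-30
Best worst-case = 0 → III.

III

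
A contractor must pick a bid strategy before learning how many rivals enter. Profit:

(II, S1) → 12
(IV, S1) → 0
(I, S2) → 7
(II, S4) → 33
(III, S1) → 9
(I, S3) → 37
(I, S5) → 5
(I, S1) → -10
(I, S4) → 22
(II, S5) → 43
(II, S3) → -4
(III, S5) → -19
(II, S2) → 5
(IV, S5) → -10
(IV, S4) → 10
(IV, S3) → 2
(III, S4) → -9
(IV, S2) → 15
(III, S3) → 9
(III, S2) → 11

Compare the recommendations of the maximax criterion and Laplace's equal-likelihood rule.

Row maxima: I=37, II=43, III=11, IV=15
Best best-case = 43 → II.
Row averages: I=12.2, II=17.8, III=0.2, IV=3.4
Highest average = 17.8 → II.

maximax → II; laplace → II (agree)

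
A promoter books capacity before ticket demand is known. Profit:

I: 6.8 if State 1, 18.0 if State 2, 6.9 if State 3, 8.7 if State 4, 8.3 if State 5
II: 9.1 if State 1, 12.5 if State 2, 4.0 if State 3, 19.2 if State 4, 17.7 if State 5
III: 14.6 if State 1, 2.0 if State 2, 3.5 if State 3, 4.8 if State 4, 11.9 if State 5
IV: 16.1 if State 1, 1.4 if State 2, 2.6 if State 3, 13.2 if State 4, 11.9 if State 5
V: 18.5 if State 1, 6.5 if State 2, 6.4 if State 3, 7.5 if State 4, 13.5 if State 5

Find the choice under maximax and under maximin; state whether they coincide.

Row maxima: I=18.0, II=19.2, III=14.6, IV=16.1, V=18.5
Best best-case = 19.2 → II.
Row minima: I=6.8, II=4.0, III=2.0, IV=1.4, V=6.4
Best worst-case = 6.8 → I.

maximax → II; maximin → I (disagree)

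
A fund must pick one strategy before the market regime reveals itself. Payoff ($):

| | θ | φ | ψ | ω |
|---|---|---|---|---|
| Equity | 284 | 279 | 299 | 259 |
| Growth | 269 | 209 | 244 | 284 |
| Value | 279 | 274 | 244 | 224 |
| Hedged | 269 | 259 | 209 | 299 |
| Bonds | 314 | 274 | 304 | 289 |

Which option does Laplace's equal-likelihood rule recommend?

Bonds

Row averages: Equity=280.25, Growth=251.5, Value=255.25, Hedged=259, Bonds=295.25
Highest average = 295.25 → Bonds.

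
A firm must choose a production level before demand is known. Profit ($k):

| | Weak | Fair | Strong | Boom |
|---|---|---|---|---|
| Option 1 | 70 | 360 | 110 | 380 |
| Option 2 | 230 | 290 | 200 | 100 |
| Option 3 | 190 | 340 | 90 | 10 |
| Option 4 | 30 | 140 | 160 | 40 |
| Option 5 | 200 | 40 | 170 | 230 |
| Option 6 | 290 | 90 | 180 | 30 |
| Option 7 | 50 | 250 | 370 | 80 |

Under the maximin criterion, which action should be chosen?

Option 2

Row minima: Option 1=70, Option 2=100, Option 3=10, Option 4=30, Option 5=40, Option 6=30, Option 7=50
Best worst-case = 100 → Option 2.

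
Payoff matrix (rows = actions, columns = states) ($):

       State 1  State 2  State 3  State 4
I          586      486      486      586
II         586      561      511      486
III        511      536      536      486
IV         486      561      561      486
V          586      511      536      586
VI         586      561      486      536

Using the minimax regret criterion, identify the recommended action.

V

Column bests: State 1=586, State 2=561, State 3=561, State 4=586.
I regrets: 0, 75, 75, 0 → max 75
II regrets: 0, 0, 50, 100 → max 100
III regrets: 75, 25, 25, 100 → max 100
IV regrets: 100, 0, 0, 100 → max 100
V regrets: 0, 50, 25, 0 → max 50
VI regrets: 0, 0, 75, 50 → max 75
Smallest max regret = 50 → V.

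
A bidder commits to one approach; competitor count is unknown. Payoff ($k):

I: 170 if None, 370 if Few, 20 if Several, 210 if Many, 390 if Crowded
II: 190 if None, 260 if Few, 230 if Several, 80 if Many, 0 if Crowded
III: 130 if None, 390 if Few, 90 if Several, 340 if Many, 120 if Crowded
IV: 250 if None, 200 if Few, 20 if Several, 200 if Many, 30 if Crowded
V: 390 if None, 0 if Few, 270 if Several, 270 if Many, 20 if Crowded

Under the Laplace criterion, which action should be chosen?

Row averages: I=232, II=152, III=214, IV=140, V=190
Highest average = 232 → I.

I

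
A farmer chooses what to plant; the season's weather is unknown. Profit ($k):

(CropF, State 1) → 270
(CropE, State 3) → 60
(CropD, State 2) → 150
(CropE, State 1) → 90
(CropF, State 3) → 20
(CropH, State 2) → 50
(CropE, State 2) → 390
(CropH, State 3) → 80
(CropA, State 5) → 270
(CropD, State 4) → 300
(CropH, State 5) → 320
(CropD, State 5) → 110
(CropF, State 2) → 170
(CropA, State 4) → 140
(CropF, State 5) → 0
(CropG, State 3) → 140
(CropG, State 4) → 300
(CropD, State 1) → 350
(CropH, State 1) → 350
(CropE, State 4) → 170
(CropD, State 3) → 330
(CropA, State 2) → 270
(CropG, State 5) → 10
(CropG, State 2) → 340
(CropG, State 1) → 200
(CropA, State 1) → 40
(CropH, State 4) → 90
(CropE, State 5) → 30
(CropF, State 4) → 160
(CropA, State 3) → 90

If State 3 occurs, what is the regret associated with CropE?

Best payoff under State 3 is 330.
Regret = 330 − 60 = 270.

270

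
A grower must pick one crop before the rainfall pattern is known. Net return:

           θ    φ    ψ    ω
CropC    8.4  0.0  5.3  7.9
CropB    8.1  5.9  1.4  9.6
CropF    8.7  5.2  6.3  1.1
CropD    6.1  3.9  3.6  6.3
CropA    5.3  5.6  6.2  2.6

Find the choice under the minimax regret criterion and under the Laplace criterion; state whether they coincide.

minimax regret → CropD; laplace → CropB (disagree)

Column bests: θ=8.7, φ=5.9, ψ=6.3, ω=9.6.
CropC regrets: 0.3, 5.9, 1.0, 1.7 → max 5.9
CropB regrets: 0.6, 0.0, 4.9, 0.0 → max 4.9
CropF regrets: 0.0, 0.7, 0.0, 8.5 → max 8.5
CropD regrets: 2.6, 2.0, 2.7, 3.3 → max 3.3
CropA regrets: 3.4, 0.3, 0.1, 7.0 → max 7.0
Smallest max regret = 3.3 → CropD.
Row averages: CropC=5.4, CropB=6.25, CropF=5.325, CropD=4.975, CropA=4.925
Highest average = 6.25 → CropB.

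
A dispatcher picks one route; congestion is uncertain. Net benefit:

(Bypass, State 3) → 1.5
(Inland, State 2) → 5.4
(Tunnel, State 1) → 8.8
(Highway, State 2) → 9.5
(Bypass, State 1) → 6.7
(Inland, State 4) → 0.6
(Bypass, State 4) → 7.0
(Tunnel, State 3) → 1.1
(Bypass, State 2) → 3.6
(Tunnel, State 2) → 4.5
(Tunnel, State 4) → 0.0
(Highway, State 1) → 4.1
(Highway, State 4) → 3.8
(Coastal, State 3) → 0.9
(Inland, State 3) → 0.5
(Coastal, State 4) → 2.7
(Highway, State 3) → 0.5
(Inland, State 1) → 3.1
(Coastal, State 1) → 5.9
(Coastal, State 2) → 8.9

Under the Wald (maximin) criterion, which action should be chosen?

Row minima: Inland=0.5, Tunnel=0.0, Coastal=0.9, Bypass=1.5, Highway=0.5
Best worst-case = 1.5 → Bypass.

Bypass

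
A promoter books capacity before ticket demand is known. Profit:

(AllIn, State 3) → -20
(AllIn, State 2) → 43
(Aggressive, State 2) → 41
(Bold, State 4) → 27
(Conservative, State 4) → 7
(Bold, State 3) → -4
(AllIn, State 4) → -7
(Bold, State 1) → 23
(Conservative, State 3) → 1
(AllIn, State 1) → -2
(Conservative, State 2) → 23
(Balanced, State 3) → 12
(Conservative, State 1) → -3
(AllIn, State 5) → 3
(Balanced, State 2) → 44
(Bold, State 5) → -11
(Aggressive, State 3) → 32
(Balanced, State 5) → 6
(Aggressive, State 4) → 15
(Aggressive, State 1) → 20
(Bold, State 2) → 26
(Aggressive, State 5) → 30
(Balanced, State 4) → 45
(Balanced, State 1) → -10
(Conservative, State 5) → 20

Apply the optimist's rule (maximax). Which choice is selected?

Row maxima: Conservative=23, Balanced=45, Aggressive=41, Bold=27, AllIn=43
Best best-case = 45 → Balanced.

Balanced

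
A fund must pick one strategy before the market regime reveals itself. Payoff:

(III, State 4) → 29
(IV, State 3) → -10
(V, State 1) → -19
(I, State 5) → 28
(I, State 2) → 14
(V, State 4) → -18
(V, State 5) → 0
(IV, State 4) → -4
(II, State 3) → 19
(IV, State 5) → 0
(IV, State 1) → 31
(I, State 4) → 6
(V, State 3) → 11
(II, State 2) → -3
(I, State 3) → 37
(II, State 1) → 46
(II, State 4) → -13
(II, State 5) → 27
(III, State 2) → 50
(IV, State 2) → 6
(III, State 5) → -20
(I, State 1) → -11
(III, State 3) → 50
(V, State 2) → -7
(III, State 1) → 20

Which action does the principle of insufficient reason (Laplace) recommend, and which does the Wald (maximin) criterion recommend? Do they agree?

Row averages: I=14.8, II=15.2, III=25.8, IV=4.6, V=-6.6
Highest average = 25.8 → III.
Row minima: I=-11, II=-13, III=-20, IV=-10, V=-19
Best worst-case = -10 → IV.

laplace → III; maximin → IV (disagree)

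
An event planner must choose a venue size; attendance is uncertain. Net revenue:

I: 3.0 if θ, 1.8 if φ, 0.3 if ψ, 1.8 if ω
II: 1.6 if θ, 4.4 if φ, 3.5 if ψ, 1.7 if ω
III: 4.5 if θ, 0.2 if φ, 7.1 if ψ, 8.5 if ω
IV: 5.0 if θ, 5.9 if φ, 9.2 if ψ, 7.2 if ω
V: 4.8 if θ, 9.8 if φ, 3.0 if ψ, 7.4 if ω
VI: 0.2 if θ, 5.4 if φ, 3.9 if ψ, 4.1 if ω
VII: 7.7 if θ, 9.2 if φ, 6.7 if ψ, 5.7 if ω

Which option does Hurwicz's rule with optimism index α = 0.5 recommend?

VII

I: 0.5·3.0 + 0.5·0.3 = 1.65
II: 0.5·4.4 + 0.5·1.6 = 3
III: 0.5·8.5 + 0.5·0.2 = 4.35
IV: 0.5·9.2 + 0.5·5.0 = 7.1
V: 0.5·9.8 + 0.5·3.0 = 6.4
VI: 0.5·5.4 + 0.5·0.2 = 2.8
VII: 0.5·9.2 + 0.5·5.7 = 7.45
Highest Hurwicz score = 7.45 → VII.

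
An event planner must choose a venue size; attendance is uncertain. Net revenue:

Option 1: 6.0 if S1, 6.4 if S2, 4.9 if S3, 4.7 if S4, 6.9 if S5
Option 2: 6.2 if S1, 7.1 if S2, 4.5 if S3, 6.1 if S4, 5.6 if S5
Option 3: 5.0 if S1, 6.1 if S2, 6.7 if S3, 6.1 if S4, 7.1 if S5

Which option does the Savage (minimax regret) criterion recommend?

Option 3

Column bests: S1=6.2, S2=7.1, S3=6.7, S4=6.1, S5=7.1.
Option 1 regrets: 0.2, 0.7, 1.8, 1.4, 0.2 → max 1.8
Option 2 regrets: 0.0, 0.0, 2.2, 0.0, 1.5 → max 2.2
Option 3 regrets: 1.2, 1.0, 0.0, 0.0, 0.0 → max 1.2
Smallest max regret = 1.2 → Option 3.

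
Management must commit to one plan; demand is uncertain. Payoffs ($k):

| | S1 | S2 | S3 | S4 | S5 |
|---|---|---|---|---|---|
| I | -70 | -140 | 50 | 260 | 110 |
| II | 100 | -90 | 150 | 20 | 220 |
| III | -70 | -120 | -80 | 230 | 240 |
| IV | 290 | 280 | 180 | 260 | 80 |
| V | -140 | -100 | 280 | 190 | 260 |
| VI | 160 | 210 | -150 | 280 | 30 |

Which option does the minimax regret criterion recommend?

Column bests: S1=290, S2=280, S3=280, S4=280, S5=260.
I regrets: 360, 420, 230, 20, 150 → max 420
II regrets: 190, 370, 130, 260, 40 → max 370
III regrets: 360, 400, 360, 50, 20 → max 400
IV regrets: 0, 0, 100, 20, 180 → max 180
V regrets: 430, 380, 0, 90, 0 → max 430
VI regrets: 130, 70, 430, 0, 230 → max 430
Smallest max regret = 180 → IV.

IV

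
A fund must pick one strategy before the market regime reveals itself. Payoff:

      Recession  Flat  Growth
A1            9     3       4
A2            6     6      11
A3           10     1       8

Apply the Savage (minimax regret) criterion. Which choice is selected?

A2

Column bests: Recession=10, Flat=6, Growth=11.
A1 regrets: 1, 3, 7 → max 7
A2 regrets: 4, 0, 0 → max 4
A3 regrets: 0, 5, 3 → max 5
Smallest max regret = 4 → A2.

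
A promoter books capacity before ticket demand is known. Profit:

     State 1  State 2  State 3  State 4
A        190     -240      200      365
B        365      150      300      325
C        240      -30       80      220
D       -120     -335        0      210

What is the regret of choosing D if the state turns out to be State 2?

485

Best payoff under State 2 is 150.
Regret = 150 − (-335) = 485.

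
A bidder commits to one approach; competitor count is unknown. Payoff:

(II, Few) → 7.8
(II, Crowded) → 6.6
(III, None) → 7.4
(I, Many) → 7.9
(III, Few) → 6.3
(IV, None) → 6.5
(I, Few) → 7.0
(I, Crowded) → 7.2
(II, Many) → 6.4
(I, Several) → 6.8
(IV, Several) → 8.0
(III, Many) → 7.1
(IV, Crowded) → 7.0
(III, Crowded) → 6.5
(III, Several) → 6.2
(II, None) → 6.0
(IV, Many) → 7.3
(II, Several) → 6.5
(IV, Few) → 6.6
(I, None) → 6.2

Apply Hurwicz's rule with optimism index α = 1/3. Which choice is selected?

I: 1/3·7.9 + 2/3·6.2 = 203/30
II: 1/3·7.8 + 2/3·6.0 = 6.6
III: 1/3·7.4 + 2/3·6.2 = 6.6
IV: 1/3·8.0 + 2/3·6.5 = 7
Highest Hurwicz score = 7 → IV.

IV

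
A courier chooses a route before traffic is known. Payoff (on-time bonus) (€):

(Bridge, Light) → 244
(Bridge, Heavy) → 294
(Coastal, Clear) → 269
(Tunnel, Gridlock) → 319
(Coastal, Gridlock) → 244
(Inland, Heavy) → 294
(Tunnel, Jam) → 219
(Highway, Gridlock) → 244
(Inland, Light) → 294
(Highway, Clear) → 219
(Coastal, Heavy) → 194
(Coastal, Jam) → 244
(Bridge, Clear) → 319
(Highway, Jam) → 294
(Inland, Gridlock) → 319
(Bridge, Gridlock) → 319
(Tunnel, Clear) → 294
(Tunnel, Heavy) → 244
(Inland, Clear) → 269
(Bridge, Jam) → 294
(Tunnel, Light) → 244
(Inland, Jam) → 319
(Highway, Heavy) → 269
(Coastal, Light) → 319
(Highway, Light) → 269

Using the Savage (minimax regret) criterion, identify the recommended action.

Inland

Column bests: Clear=319, Light=319, Heavy=294, Jam=319, Gridlock=319.
Tunnel regrets: 25, 75, 50, 100, 0 → max 100
Highway regrets: 100, 50, 25, 25, 75 → max 100
Bridge regrets: 0, 75, 0, 25, 0 → max 75
Coastal regrets: 50, 0, 100, 75, 75 → max 100
Inland regrets: 50, 25, 0, 0, 0 → max 50
Smallest max regret = 50 → Inland.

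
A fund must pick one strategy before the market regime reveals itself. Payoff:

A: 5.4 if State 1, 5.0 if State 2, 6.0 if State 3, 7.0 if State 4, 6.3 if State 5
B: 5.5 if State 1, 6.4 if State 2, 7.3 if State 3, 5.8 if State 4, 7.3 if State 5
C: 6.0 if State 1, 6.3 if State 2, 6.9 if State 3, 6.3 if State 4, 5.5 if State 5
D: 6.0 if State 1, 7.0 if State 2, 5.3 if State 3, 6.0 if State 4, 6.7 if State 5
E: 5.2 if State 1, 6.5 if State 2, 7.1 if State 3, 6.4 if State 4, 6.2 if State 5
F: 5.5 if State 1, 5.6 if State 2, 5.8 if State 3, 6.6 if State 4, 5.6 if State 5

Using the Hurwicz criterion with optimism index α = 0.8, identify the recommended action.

A: 0.8·7.0 + 0.2·5.0 = 6.6
B: 0.8·7.3 + 0.2·5.5 = 6.94
C: 0.8·6.9 + 0.2·5.5 = 6.62
D: 0.8·7.0 + 0.2·5.3 = 6.66
E: 0.8·7.1 + 0.2·5.2 = 6.72
F: 0.8·6.6 + 0.2·5.5 = 6.38
Highest Hurwicz score = 6.94 → B.

B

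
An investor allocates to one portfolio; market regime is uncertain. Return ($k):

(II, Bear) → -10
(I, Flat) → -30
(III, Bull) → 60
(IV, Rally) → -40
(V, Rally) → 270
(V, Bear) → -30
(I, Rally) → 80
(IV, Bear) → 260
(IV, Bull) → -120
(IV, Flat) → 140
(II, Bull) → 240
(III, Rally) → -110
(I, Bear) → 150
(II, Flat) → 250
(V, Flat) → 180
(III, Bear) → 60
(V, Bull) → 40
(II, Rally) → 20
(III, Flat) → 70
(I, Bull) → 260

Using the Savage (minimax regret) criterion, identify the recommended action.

II

Column bests: Bear=260, Flat=250, Bull=260, Rally=270.
I regrets: 110, 280, 0, 190 → max 280
II regrets: 270, 0, 20, 250 → max 270
III regrets: 200, 180, 200, 380 → max 380
IV regrets: 0, 110, 380, 310 → max 380
V regrets: 290, 70, 220, 0 → max 290
Smallest max regret = 270 → II.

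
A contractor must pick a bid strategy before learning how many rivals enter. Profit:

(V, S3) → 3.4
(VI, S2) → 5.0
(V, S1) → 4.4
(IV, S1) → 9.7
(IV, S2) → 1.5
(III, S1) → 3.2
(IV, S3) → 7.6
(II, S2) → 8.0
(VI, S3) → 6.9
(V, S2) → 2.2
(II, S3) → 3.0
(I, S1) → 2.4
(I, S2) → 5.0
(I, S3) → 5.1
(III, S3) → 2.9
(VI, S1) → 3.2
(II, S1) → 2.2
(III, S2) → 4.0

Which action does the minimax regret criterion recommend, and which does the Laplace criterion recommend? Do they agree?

minimax regret → V; laplace → IV (disagree)

Column bests: S1=9.7, S2=8.0, S3=7.6.
I regrets: 7.3, 3.0, 2.5 → max 7.3
II regrets: 7.5, 0.0, 4.6 → max 7.5
III regrets: 6.5, 4.0, 4.7 → max 6.5
IV regrets: 0.0, 6.5, 0.0 → max 6.5
V regrets: 5.3, 5.8, 4.2 → max 5.8
VI regrets: 6.5, 3.0, 0.7 → max 6.5
Smallest max regret = 5.8 → V.
Row averages: I=25/6, II=4.4, III=101/30, IV=94/15, V=10/3, VI=151/30
Highest average = 94/15 → IV.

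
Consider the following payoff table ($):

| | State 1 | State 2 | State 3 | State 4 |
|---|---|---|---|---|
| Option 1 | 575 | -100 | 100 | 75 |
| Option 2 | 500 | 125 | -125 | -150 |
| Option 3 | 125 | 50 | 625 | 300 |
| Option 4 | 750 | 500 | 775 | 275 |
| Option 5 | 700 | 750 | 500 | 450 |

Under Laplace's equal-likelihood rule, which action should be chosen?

Option 5

Row averages: Option 1=162.5, Option 2=87.5, Option 3=275, Option 4=575, Option 5=600
Highest average = 600 → Option 5.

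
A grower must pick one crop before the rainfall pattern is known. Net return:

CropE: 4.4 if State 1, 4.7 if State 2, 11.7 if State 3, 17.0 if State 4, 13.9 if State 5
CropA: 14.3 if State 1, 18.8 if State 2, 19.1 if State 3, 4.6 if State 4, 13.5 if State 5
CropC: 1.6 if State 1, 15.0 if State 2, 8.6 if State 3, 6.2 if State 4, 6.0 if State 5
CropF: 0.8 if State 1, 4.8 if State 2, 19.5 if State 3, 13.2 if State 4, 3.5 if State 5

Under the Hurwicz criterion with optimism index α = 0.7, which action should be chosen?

CropE: 0.7·17.0 + 0.3·4.4 = 13.22
CropA: 0.7·19.1 + 0.3·4.6 = 14.75
CropC: 0.7·15.0 + 0.3·1.6 = 10.98
CropF: 0.7·19.5 + 0.3·0.8 = 13.89
Highest Hurwicz score = 14.75 → CropA.

CropA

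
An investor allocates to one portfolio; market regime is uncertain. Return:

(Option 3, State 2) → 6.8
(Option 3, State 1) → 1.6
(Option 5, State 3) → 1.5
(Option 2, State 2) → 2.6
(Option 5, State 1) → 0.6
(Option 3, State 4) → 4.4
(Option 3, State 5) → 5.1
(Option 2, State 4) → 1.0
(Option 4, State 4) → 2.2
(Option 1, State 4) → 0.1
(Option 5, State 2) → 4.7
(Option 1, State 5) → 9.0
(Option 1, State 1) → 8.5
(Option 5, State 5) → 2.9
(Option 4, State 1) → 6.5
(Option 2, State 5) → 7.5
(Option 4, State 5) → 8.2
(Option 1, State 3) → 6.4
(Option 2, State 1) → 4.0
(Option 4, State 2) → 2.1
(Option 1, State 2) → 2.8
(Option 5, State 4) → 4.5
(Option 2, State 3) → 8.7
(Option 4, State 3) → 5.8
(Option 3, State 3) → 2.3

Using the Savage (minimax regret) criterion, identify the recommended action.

Column bests: State 1=8.5, State 2=6.8, State 3=8.7, State 4=4.5, State 5=9.0.
Option 1 regrets: 0.0, 4.0, 2.3, 4.4, 0.0 → max 4.4
Option 2 regrets: 4.5, 4.2, 0.0, 3.5, 1.5 → max 4.5
Option 3 regrets: 6.9, 0.0, 6.4, 0.1, 3.9 → max 6.9
Option 4 regrets: 2.0, 4.7, 2.9, 2.3, 0.8 → max 4.7
Option 5 regrets: 7.9, 2.1, 7.2, 0.0, 6.1 → max 7.9
Smallest max regret = 4.4 → Option 1.

Option 1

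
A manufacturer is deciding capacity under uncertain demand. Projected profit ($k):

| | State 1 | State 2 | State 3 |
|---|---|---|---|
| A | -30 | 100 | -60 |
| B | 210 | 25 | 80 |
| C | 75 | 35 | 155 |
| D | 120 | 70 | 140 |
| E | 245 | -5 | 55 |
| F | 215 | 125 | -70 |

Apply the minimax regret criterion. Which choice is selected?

Column bests: State 1=245, State 2=125, State 3=155.
A regrets: 275, 25, 215 → max 275
B regrets: 35, 100, 75 → max 100
C regrets: 170, 90, 0 → max 170
D regrets: 125, 55, 15 → max 125
E regrets: 0, 130, 100 → max 130
F regrets: 30, 0, 225 → max 225
Smallest max regret = 100 → B.

B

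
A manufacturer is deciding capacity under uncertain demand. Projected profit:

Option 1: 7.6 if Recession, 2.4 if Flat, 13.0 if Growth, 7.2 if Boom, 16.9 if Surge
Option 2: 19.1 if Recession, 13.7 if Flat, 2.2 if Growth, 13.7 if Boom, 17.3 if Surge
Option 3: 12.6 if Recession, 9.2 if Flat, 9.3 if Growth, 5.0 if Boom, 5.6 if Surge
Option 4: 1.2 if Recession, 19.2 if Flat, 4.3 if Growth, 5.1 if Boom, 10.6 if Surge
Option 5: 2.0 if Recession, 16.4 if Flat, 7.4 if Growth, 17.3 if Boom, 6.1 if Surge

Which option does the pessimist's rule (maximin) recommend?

Option 3

Row minima: Option 1=2.4, Option 2=2.2, Option 3=5.0, Option 4=1.2, Option 5=2.0
Best worst-case = 5.0 → Option 3.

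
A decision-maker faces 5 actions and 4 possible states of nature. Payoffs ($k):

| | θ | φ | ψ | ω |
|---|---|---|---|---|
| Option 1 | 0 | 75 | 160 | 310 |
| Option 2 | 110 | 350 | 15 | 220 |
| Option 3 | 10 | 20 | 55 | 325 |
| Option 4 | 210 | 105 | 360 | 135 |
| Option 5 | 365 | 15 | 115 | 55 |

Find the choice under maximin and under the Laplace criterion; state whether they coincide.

Row minima: Option 1=0, Option 2=15, Option 3=10, Option 4=105, Option 5=15
Best worst-case = 105 → Option 4.
Row averages: Option 1=136.25, Option 2=173.75, Option 3=102.5, Option 4=202.5, Option 5=137.5
Highest average = 202.5 → Option 4.

maximin → Option 4; laplace → Option 4 (agree)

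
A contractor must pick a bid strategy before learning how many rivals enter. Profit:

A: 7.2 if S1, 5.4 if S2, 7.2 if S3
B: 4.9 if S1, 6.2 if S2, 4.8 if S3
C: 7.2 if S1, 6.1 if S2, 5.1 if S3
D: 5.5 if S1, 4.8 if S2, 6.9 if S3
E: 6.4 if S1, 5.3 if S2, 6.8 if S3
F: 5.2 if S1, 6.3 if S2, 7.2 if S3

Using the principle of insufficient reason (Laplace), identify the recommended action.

Row averages: A=6.6, B=5.3, C=92/15, D=86/15, E=37/6, F=187/30
Highest average = 6.6 → A.

A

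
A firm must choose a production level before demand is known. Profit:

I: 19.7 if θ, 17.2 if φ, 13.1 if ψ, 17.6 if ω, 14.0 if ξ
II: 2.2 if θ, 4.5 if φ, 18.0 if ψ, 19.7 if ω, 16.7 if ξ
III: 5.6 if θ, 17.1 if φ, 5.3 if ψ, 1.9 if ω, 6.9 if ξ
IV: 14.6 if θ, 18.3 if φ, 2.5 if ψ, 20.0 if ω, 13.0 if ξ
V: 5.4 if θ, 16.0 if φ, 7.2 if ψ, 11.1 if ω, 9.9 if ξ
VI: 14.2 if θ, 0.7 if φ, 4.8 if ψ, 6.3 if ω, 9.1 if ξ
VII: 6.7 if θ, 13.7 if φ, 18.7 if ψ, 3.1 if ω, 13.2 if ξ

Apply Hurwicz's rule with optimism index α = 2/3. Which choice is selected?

I: 2/3·19.7 + 1/3·13.1 = 17.5
II: 2/3·19.7 + 1/3·2.2 = 208/15
III: 2/3·17.1 + 1/3·1.9 = 361/30
IV: 2/3·20.0 + 1/3·2.5 = 85/6
V: 2/3·16.0 + 1/3·5.4 = 187/15
VI: 2/3·14.2 + 1/3·0.7 = 9.7
VII: 2/3·18.7 + 1/3·3.1 = 13.5
Highest Hurwicz score = 17.5 → I.

I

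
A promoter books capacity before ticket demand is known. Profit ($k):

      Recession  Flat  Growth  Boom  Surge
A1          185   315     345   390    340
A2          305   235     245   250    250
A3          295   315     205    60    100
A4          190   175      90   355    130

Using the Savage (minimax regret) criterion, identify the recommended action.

A1

Column bests: Recession=305, Flat=315, Growth=345, Boom=390, Surge=340.
A1 regrets: 120, 0, 0, 0, 0 → max 120
A2 regrets: 0, 80, 100, 140, 90 → max 140
A3 regrets: 10, 0, 140, 330, 240 → max 330
A4 regrets: 115, 140, 255, 35, 210 → max 255
Smallest max regret = 120 → A1.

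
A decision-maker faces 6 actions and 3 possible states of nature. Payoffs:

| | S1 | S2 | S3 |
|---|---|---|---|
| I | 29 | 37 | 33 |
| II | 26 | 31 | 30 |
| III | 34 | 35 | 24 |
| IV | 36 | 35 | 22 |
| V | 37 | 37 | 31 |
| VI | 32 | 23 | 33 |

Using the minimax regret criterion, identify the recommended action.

Column bests: S1=37, S2=37, S3=33.
I regrets: 8, 0, 0 → max 8
II regrets: 11, 6, 3 → max 11
III regrets: 3, 2, 9 → max 9
IV regrets: 1, 2, 11 → max 11
V regrets: 0, 0, 2 → max 2
VI regrets: 5, 14, 0 → max 14
Smallest max regret = 2 → V.

V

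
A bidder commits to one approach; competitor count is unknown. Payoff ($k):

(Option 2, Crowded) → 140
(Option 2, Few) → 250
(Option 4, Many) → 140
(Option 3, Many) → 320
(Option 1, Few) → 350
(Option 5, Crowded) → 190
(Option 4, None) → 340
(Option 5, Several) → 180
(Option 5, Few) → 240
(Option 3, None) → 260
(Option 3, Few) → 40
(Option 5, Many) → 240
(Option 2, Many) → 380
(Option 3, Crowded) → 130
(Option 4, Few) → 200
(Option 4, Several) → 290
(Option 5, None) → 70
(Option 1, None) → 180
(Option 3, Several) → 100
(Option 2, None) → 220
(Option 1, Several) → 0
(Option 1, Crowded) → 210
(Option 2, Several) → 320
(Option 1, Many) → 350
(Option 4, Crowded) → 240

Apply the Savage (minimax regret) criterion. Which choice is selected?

Column bests: None=340, Few=350, Several=320, Many=380, Crowded=240.
Option 1 regrets: 160, 0, 320, 30, 30 → max 320
Option 2 regrets: 120, 100, 0, 0, 100 → max 120
Option 3 regrets: 80, 310, 220, 60, 110 → max 310
Option 4 regrets: 0, 150, 30, 240, 0 → max 240
Option 5 regrets: 270, 110, 140, 140, 50 → max 270
Smallest max regret = 120 → Option 2.

Option 2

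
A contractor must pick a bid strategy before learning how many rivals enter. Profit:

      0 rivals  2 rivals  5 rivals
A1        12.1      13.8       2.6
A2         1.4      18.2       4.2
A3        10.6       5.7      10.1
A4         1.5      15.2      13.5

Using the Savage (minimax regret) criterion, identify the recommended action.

Column bests: 0 rivals=12.1, 2 rivals=18.2, 5 rivals=13.5.
A1 regrets: 0.0, 4.4, 10.9 → max 10.9
A2 regrets: 10.7, 0.0, 9.3 → max 10.7
A3 regrets: 1.5, 12.5, 3.4 → max 12.5
A4 regrets: 10.6, 3.0, 0.0 → max 10.6
Smallest max regret = 10.6 → A4.

A4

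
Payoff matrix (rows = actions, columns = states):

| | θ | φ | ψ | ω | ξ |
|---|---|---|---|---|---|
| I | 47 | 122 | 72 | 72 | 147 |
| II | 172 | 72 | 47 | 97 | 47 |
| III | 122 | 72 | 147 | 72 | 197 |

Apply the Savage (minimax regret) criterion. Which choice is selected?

Column bests: θ=172, φ=122, ψ=147, ω=97, ξ=197.
I regrets: 125, 0, 75, 25, 50 → max 125
II regrets: 0, 50, 100, 0, 150 → max 150
III regrets: 50, 50, 0, 25, 0 → max 50
Smallest max regret = 50 → III.

III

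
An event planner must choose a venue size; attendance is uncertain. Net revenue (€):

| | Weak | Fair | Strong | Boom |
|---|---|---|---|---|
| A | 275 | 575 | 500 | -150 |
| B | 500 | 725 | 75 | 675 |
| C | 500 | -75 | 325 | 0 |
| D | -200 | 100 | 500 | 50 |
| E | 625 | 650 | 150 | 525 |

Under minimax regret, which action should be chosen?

Column bests: Weak=625, Fair=725, Strong=500, Boom=675.
A regrets: 350, 150, 0, 825 → max 825
B regrets: 125, 0, 425, 0 → max 425
C regrets: 125, 800, 175, 675 → max 800
D regrets: 825, 625, 0, 625 → max 825
E regrets: 0, 75, 350, 150 → max 350
Smallest max regret = 350 → E.

E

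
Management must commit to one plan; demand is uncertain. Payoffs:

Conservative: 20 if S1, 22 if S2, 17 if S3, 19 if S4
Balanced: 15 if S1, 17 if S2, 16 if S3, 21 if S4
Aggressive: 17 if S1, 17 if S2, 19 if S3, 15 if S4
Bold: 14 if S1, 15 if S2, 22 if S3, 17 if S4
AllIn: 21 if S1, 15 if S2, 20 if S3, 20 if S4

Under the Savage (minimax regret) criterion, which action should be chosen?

Conservative

Column bests: S1=21, S2=22, S3=22, S4=21.
Conservative regrets: 1, 0, 5, 2 → max 5
Balanced regrets: 6, 5, 6, 0 → max 6
Aggressive regrets: 4, 5, 3, 6 → max 6
Bold regrets: 7, 7, 0, 4 → max 7
AllIn regrets: 0, 7, 2, 1 → max 7
Smallest max regret = 5 → Conservative.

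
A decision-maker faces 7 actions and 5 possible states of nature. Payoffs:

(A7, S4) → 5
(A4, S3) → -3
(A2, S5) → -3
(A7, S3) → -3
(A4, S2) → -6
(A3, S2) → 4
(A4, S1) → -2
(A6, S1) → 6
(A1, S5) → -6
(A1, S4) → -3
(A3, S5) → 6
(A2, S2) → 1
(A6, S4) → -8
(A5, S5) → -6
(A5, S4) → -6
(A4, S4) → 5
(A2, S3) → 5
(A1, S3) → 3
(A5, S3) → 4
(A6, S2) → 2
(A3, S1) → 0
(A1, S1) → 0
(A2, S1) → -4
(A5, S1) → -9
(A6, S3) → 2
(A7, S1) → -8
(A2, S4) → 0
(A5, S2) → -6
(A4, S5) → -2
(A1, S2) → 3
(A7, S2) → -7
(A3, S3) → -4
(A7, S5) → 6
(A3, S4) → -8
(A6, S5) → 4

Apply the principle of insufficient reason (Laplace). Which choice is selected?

Row averages: A1=-0.6, A2=-0.2, A3=-0.4, A4=-1.6, A5=-4.6, A6=1.2, A7=-1.4
Highest average = 1.2 → A6.

A6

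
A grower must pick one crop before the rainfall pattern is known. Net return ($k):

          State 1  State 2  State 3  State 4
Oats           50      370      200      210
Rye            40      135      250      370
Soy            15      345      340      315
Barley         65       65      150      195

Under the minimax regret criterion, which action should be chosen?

Column bests: State 1=65, State 2=370, State 3=340, State 4=370.
Oats regrets: 15, 0, 140, 160 → max 160
Rye regrets: 25, 235, 90, 0 → max 235
Soy regrets: 50, 25, 0, 55 → max 55
Barley regrets: 0, 305, 190, 175 → max 305
Smallest max regret = 55 → Soy.

Soy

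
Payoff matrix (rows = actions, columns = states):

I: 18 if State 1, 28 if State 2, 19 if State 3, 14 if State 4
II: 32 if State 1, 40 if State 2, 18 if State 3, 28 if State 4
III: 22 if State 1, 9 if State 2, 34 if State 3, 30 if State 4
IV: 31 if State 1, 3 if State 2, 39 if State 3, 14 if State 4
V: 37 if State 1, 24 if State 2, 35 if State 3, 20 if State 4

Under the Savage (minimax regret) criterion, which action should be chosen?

V

Column bests: State 1=37, State 2=40, State 3=39, State 4=30.
I regrets: 19, 12, 20, 16 → max 20
II regrets: 5, 0, 21, 2 → max 21
III regrets: 15, 31, 5, 0 → max 31
IV regrets: 6, 37, 0, 16 → max 37
V regrets: 0, 16, 4, 10 → max 16
Smallest max regret = 16 → V.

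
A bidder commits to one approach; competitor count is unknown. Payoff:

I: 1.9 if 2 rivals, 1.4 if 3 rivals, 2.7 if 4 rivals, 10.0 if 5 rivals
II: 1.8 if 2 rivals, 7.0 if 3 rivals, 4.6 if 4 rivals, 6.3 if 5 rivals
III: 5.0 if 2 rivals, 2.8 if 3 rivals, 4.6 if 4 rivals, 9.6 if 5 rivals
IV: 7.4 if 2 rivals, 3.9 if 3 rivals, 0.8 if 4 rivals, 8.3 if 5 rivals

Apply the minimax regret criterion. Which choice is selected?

IV

Column bests: 2 rivals=7.4, 3 rivals=7.0, 4 rivals=4.6, 5 rivals=10.0.
I regrets: 5.5, 5.6, 1.9, 0.0 → max 5.6
II regrets: 5.6, 0.0, 0.0, 3.7 → max 5.6
III regrets: 2.4, 4.2, 0.0, 0.4 → max 4.2
IV regrets: 0.0, 3.1, 3.8, 1.7 → max 3.8
Smallest max regret = 3.8 → IV.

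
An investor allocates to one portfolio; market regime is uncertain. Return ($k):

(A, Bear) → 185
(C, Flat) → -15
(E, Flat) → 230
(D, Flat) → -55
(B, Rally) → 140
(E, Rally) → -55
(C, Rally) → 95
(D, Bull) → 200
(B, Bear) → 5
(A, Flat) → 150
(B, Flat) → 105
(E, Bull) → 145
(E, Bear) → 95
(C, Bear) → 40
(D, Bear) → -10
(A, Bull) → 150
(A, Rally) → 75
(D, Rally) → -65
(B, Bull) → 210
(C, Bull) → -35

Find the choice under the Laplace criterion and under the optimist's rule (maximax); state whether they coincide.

Row averages: A=140, B=115, C=21.25, D=17.5, E=103.75
Highest average = 140 → A.
Row maxima: A=185, B=210, C=95, D=200, E=230
Best best-case = 230 → E.

laplace → A; maximax → E (disagree)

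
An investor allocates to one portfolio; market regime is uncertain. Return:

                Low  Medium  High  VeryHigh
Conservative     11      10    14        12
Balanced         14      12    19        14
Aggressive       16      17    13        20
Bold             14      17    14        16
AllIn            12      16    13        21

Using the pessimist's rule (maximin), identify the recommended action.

Bold

Row minima: Conservative=10, Balanced=12, Aggressive=13, Bold=14, AllIn=12
Best worst-case = 14 → Bold.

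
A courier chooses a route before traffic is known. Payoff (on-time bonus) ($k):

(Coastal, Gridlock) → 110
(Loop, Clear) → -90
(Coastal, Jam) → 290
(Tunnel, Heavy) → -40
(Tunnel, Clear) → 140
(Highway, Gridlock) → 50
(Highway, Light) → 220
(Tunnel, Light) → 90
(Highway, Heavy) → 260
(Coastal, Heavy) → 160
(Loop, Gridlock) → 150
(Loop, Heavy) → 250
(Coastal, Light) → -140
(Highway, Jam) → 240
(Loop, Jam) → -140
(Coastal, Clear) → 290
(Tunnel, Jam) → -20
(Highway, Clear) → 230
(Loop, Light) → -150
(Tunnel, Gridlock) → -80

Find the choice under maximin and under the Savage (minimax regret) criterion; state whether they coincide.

Row minima: Tunnel=-80, Highway=50, Loop=-150, Coastal=-140
Best worst-case = 50 → Highway.
Column bests: Clear=290, Light=220, Heavy=260, Jam=290, Gridlock=150.
Tunnel regrets: 150, 130, 300, 310, 230 → max 310
Highway regrets: 60, 0, 0, 50, 100 → max 100
Loop regrets: 380, 370, 10, 430, 0 → max 430
Coastal regrets: 0, 360, 100, 0, 40 → max 360
Smallest max regret = 100 → Highway.

maximin → Highway; minimax regret → Highway (agree)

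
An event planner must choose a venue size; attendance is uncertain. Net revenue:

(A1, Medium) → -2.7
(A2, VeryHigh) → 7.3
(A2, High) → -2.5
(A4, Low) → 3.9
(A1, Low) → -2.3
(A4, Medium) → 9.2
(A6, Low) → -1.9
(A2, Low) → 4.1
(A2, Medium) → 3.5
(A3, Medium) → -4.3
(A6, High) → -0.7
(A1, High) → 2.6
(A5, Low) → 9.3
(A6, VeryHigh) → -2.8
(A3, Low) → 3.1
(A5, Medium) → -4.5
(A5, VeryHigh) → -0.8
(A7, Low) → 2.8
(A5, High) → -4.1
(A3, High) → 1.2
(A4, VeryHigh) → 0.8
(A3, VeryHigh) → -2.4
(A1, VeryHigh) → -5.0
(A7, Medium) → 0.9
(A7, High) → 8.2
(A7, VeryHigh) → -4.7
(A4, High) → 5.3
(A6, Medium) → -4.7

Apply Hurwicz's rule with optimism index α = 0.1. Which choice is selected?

A4

A1: 0.1·2.6 + 0.9·(-5.0) = -4.24
A2: 0.1·7.3 + 0.9·(-2.5) = -1.52
A3: 0.1·3.1 + 0.9·(-4.3) = -3.56
A4: 0.1·9.2 + 0.9·0.8 = 1.64
A5: 0.1·9.3 + 0.9·(-4.5) = -3.12
A6: 0.1·(-0.7) + 0.9·(-4.7) = -4.3
A7: 0.1·8.2 + 0.9·(-4.7) = -3.41
Highest Hurwicz score = 1.64 → A4.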